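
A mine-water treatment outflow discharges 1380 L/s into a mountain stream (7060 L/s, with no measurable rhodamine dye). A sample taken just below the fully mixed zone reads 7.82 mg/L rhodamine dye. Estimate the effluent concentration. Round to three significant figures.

Mass balance: 7060·0 + 1380·Cₑ = 8440·7.820
→ Cₑ = (8440·7.820 − 7060·0) / 1380 = 47.83 mg/L.

47.8 mg/L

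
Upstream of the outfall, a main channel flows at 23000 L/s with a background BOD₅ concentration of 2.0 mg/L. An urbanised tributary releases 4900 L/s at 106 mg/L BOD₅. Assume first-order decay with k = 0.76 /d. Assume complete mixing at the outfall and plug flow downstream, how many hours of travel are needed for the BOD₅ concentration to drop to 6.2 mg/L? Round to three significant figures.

Conservation of mass: C = (23000·2.000 + 4900·106.0) / 27900 = 565400/27900 = 20.27 mg/L.
20.27·exp(−k·t) = 6.2 → t = ln(20.27/6.2)/k = 134600 s = 37.40 h.

37.4 h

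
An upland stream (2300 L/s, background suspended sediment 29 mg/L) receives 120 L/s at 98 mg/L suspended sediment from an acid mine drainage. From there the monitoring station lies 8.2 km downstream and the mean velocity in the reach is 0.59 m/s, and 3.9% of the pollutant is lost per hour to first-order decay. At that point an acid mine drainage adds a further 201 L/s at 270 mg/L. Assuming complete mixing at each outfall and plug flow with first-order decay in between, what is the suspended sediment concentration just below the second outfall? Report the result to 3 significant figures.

46.4 mg/L

After mixing, C = (2300·29.00 + 120.0·98.00) / 2420 = 78460/2420 = 32.42 mg/L; combined flow 2420 L/s.
Travel time t = 8.2·1000 / 0.59 = 13900 s = 3.861 h.
3.9%/h lost → k = −ln(1 − 0.039) = 0.03978 h⁻¹.
After decay, C = 32.42 × e^(−kt) = 32.42 × 0.8576 = 27.81 mg/L.
At the second outfall, C = (2420·27.81 + 201.0·270.0) / (2420 + 201.0) = 46.38 mg/L.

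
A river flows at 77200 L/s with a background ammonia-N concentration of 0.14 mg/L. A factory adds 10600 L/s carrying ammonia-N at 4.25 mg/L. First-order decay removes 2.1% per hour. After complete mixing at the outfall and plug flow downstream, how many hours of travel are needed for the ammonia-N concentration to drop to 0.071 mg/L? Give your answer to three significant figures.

Mixed concentration C = ΣQC/ΣQ = (77200·0.1400 + 10600·4.250) / 87800 = 55860/87800 = 0.6362 mg/L.
2.1%/h lost → k = −ln(1 − 0.021) = 0.02122 h⁻¹.
0.6362·exp(−k·t) = 0.071 → t = ln(0.6362/0.071)/k = 372000 s = 103.3 h.

103 h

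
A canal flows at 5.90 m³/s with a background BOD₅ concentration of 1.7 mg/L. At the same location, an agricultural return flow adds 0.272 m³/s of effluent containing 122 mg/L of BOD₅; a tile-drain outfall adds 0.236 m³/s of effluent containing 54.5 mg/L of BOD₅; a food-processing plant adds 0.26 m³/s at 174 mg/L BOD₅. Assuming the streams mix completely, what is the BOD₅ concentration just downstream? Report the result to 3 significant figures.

15.2 mg/L

Mixed concentration C = ΣQC/ΣQ = (5.900·1.700 + 0.2720·122.0 + 0.2360·54.50 + 0.2600·174.0) / 6.668 = 101.3/6.668 = 15.19 mg/L.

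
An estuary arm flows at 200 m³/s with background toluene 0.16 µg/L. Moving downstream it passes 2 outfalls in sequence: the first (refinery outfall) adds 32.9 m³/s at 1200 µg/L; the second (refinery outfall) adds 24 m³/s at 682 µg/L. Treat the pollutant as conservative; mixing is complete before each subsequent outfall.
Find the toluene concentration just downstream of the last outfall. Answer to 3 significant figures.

218 µg/L

Outfall 1: combined Q = 232.9 m³/s; C = (200.0·0.1600 + 32.90·1200)/232.9 = 169.7 µg/L.
Outfall 2: combined Q = 256.9 m³/s; C = (232.9·169.7 + 24.00·682.0)/256.9 = 217.5 µg/L.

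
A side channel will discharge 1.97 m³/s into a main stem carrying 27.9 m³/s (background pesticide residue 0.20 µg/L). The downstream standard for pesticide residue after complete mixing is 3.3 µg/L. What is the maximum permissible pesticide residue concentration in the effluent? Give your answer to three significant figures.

At the limit, (Qr·Cr + Qe·Cₑ)/(Qr + Qe) = 3.3:
Cₑ = (29.87·3.3 − 27.90·0.2000) / 1.970 = 47.20 µg/L.

47.2 µg/L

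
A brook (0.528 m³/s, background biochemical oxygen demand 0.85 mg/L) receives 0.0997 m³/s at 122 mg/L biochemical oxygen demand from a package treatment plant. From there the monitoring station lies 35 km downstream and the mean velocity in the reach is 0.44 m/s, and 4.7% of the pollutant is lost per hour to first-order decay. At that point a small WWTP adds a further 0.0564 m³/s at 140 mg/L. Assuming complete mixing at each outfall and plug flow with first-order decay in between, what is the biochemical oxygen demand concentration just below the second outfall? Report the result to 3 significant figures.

17.9 mg/L

After mixing, C = (0.5280·0.8500 + 0.09970·122.0) / 0.6277 = 12.61/0.6277 = 20.09 mg/L; combined flow 0.6277 m³/s.
Travel time t = 35·1000 / 0.44 = 79550 s = 22.10 h.
4.7%/h lost → k = −ln(1 − 0.047) = 0.04814 h⁻¹.
Applying C = C₀e^(−kt): 20.09 × 0.3452 = 6.935 mg/L.
At the second outfall, C = (0.6277·6.935 + 0.05640·140.0) / (0.6277 + 0.05640) = 17.91 mg/L.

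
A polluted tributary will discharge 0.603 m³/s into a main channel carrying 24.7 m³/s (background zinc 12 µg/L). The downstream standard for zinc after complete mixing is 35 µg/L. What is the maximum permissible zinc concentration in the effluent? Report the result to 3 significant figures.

At the limit, (Qr·Cr + Qe·Cₑ)/(Qr + Qe) = 35:
Cₑ = (25.30·35 − 24.70·12.00) / 0.6030 = 977.1 µg/L.

977 µg/L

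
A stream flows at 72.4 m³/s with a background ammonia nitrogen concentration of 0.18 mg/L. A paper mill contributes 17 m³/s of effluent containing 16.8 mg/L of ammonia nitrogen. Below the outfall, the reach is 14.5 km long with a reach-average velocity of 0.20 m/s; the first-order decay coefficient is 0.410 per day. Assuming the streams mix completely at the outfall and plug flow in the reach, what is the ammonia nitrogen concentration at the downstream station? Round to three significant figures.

Mass balance: C = (72.40·0.1800 + 17.00·16.80) / 89.40 = 298.6/89.40 = 3.340 mg/L.
Travel time t = 14.5·1000 / 0.20 = 72500 s = 20.14 h.
After decay, C = 3.340 × e^(−kt) = 3.340 × 0.7089 = 2.368 mg/L.

2.37 mg/L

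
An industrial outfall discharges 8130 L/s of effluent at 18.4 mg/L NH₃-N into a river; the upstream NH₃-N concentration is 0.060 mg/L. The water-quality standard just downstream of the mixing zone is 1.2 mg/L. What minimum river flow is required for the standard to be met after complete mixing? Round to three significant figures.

Set C_mix = 1.2: (Q·0.06000 + 8130·18.40) / (Q + 8130) = 1.2
→ Q = 8130·(18.40 − 1.2)/(1.2 − 0.06000) = 122700 L/s.

123000 L/s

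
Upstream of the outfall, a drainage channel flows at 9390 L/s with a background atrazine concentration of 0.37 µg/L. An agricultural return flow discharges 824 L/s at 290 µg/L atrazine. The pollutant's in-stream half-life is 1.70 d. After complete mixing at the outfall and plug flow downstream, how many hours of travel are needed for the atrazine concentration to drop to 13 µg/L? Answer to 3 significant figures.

35.4 h

Mass balance: C = (9390·0.3700 + 824.0·290.0) / 10210 = 242400/10210 = 23.74 µg/L.
Half-life 1.70 d → k = ln 2 / 1.70 = 0.4077 d⁻¹.
23.74·exp(−k·t) = 13 → t = ln(23.74/13)/k = 127600 s = 35.44 h.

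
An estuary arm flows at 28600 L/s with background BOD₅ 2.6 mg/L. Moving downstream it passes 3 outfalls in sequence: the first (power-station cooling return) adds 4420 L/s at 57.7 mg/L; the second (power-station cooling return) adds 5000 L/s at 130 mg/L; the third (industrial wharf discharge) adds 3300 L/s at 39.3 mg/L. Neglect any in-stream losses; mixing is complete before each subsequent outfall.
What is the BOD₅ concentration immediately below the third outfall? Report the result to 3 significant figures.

Below outfall 1: Q → 33020 L/s, C = (28600·2.600 + 4420·57.70)/33020 = 9.976 mg/L.
Below outfall 2: Q → 38020 L/s, C = (33020·9.976 + 5000·130.0)/38020 = 25.76 mg/L.
Below outfall 3: Q → 41320 L/s, C = (38020·25.76 + 3300·39.30)/41320 = 26.84 mg/L.

26.8 mg/L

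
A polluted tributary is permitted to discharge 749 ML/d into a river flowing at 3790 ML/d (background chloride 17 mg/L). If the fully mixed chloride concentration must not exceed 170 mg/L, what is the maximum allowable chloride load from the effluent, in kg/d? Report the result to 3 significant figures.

Mass balance at the limit: 3790·17.00 + 749.0·Cₑ = 4539·170 → Cₑ = 944.2 mg/L.
749.0 ML/d = 8.669 m³/s. Load = 8.669 m³/s × 944.2 g/m³ × 86 400 s/d = 707200 kg/d.

707000 kg/d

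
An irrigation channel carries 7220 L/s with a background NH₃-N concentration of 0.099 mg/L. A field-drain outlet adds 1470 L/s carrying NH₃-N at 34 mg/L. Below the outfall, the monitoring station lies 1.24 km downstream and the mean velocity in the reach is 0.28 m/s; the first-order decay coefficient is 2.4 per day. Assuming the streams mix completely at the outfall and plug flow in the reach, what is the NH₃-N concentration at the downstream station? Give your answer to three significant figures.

5.16 mg/L

Flow-weighted average: C = (7220·0.09900 + 1470·34.00) / 8690 = 50690/8690 = 5.834 mg/L.
Travel time t = 1.24·1000 / 0.28 = 4429 s = 1.230 h.
Applying C = C₀e^(−kt): 5.834 × 0.8842 = 5.158 mg/L.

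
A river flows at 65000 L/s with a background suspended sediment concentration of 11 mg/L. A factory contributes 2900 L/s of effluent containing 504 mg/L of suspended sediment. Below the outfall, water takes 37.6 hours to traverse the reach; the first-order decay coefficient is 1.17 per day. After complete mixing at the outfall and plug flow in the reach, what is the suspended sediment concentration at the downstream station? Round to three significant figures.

Flow-weighted average: C = (65000·11.00 + 2900·504.0) / 67900 = 2177000/67900 = 32.06 mg/L.
After decay, C = 32.06 × e^(−kt) = 32.06 × 0.1599 = 5.127 mg/L.

5.13 mg/L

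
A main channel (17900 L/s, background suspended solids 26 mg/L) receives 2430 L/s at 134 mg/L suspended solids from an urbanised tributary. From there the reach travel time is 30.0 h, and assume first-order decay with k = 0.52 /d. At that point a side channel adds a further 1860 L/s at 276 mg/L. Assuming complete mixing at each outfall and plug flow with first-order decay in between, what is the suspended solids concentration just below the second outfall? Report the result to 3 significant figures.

Flow-weighted average: C = (17900·26.00 + 2430·134.0) / 20330 = 791000/20330 = 38.91 mg/L; combined flow 20330 L/s.
After decay, C = 38.91 × e^(−kt) = 38.91 × 0.5220 = 20.31 mg/L.
At the second outfall, C = (20330·20.31 + 1860·276.0) / (20330 + 1860) = 41.74 mg/L.

41.7 mg/L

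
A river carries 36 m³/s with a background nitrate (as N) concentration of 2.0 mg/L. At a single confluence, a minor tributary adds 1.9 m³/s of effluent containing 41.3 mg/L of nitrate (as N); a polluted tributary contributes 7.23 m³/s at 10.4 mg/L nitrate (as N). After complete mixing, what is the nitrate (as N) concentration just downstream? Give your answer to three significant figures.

After mixing, C = (36.00·2.000 + 1.900·41.30 + 7.230·10.40) / 45.13 = 225.7/45.13 = 5.000 mg/L.

5.00 mg/L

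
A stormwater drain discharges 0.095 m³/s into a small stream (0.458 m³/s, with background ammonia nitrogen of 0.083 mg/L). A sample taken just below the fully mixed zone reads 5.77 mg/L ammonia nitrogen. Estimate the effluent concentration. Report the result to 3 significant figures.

33.2 mg/L

Mass balance: 0.4580·0.08300 + 0.09500·Cₑ = 0.5530·5.770
→ Cₑ = (0.5530·5.770 − 0.4580·0.08300) / 0.09500 = 33.19 mg/L.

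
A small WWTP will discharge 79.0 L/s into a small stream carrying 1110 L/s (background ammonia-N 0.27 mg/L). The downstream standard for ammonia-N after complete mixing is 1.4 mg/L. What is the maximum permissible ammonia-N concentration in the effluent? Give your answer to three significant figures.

At the limit, (Qr·Cr + Qe·Cₑ)/(Qr + Qe) = 1.4:
Cₑ = (1189·1.4 − 1110·0.2700) / 79.00 = 17.28 mg/L.

17.3 mg/L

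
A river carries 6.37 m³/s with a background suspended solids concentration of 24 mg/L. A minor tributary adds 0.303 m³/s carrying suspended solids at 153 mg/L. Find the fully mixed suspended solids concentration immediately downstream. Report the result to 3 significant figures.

29.9 mg/L

Mixed concentration C = ΣQC/ΣQ = (6.370·24.00 + 0.3030·153.0) / 6.673 = 199.2/6.673 = 29.86 mg/L.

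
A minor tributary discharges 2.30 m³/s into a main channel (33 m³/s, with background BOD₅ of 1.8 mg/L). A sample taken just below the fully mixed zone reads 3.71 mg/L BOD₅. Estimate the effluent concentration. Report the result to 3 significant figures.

Mass balance: 33.00·1.800 + 2.300·Cₑ = 35.30·3.710
→ Cₑ = (35.30·3.710 − 33.00·1.800) / 2.300 = 31.11 mg/L.

31.1 mg/L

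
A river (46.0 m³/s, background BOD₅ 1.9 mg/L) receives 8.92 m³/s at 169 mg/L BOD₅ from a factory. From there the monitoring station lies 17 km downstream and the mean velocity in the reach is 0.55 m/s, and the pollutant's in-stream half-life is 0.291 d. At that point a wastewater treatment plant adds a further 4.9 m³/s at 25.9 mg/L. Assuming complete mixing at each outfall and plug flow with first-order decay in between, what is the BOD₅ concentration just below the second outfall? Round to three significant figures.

After mixing, C = (46.00·1.900 + 8.920·169.0) / 54.92 = 1595/54.92 = 29.04 mg/L; combined flow 54.92 m³/s.
Travel time t = 17·1000 / 0.55 = 30910 s = 8.586 h.
Half-life 0.291 d → k = ln 2 / 0.291 = 2.382 d⁻¹.
First-order decay: C = 29.04·exp(−k·t) = 29.04·0.4265 = 12.39 mg/L.
At the second outfall, C = (54.92·12.39 + 4.900·25.90) / (54.92 + 4.900) = 13.49 mg/L.

13.5 mg/L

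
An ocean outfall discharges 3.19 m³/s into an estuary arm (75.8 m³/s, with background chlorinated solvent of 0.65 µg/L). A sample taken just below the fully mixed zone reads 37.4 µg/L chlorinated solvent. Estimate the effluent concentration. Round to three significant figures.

Mass balance: 75.80·0.6500 + 3.190·Cₑ = 78.99·37.40
→ Cₑ = (78.99·37.40 − 75.80·0.6500) / 3.190 = 910.6 µg/L.

911 µg/L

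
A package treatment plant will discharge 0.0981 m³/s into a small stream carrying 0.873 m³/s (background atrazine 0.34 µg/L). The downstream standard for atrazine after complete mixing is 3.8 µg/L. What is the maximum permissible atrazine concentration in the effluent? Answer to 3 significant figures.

At the limit, (Qr·Cr + Qe·Cₑ)/(Qr + Qe) = 3.8:
Cₑ = (0.9711·3.8 − 0.8730·0.3400) / 0.09810 = 34.59 µg/L.

34.6 µg/L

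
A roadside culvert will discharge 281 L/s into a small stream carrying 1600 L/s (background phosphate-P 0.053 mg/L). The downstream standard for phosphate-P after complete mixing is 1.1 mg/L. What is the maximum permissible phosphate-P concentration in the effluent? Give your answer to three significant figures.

7.06 mg/L

At the limit, (Qr·Cr + Qe·Cₑ)/(Qr + Qe) = 1.1:
Cₑ = (1881·1.1 − 1600·0.05300) / 281.0 = 7.062 mg/L.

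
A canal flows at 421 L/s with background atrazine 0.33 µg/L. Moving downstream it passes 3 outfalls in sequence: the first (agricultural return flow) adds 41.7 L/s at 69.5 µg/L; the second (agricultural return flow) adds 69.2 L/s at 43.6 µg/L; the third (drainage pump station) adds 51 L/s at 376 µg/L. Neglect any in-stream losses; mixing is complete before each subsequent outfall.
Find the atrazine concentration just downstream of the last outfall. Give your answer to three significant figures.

Below outfall 1: Q → 462.7 L/s, C = (421.0·0.3300 + 41.70·69.50)/462.7 = 6.564 µg/L.
Below outfall 2: Q → 531.9 L/s, C = (462.7·6.564 + 69.20·43.60)/531.9 = 11.38 µg/L.
Below outfall 3: Q → 582.9 L/s, C = (531.9·11.38 + 51.00·376.0)/582.9 = 43.28 µg/L.

43.3 µg/L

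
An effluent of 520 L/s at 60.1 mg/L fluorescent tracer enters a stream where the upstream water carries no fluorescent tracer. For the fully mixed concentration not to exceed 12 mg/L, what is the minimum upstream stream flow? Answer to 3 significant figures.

2080 L/s

Set C_mix = 12: (Q·0 + 520.0·60.10) / (Q + 520.0) = 12
→ Q = 520.0·(60.10 − 12)/(12 − 0) = 2084 L/s.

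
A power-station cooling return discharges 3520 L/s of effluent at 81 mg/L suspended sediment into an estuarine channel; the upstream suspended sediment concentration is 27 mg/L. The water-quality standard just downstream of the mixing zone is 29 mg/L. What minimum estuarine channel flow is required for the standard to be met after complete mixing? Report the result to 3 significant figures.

91500 L/s

Set C_mix = 29: (Q·27.00 + 3520·81.00) / (Q + 3520) = 29
→ Q = 3520·(81.00 − 29)/(29 − 27.00) = 91520 L/s.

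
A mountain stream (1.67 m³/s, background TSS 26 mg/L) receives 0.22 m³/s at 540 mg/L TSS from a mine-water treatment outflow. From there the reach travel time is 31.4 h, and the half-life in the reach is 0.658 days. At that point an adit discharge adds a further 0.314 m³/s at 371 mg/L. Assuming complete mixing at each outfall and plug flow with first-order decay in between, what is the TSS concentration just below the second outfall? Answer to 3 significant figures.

Conservation of mass: C = (1.670·26.00 + 0.2200·540.0) / 1.890 = 162.2/1.890 = 85.83 mg/L; combined flow 1.890 m³/s.
Half-life 0.658 d → k = ln 2 / 0.658 = 1.053 d⁻¹.
Applying C = C₀e^(−kt): 85.83 × 0.2520 = 21.63 mg/L.
At the second outfall, C = (1.890·21.63 + 0.3140·371.0) / (1.890 + 0.3140) = 71.41 mg/L.

71.4 mg/L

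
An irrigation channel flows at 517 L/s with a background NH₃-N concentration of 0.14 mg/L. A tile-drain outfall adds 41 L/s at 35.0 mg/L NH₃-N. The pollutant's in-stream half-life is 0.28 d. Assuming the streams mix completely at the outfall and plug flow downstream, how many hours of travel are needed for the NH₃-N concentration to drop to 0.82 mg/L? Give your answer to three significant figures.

11.6 h

After mixing, C = (517.0·0.1400 + 41.00·35.00) / 558.0 = 1507/558.0 = 2.701 mg/L.
Half-life 0.28 d → k = ln 2 / 0.28 = 2.476 d⁻¹.
2.701·exp(−k·t) = 0.82 → t = ln(2.701/0.82)/k = 41610 s = 11.56 h.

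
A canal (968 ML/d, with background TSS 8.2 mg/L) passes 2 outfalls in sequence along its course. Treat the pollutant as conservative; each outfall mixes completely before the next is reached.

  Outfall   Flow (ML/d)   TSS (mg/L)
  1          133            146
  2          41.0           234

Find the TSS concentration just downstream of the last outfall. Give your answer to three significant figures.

Below outfall 1: Q → 1101 ML/d, C = (968.0·8.200 + 133.0·146.0)/1101 = 24.85 mg/L.
Below outfall 2: Q → 1142 ML/d, C = (1101·24.85 + 41.00·234.0)/1142 = 32.36 mg/L.

32.4 mg/L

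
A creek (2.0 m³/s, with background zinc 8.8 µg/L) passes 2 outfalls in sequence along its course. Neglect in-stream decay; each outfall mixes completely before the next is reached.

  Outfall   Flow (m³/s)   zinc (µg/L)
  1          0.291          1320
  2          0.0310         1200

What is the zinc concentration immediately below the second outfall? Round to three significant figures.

189 µg/L

Below outfall 1: Q → 2.291 m³/s, C = (2.000·8.800 + 0.2910·1320)/2.291 = 175.3 µg/L.
Below outfall 2: Q → 2.322 m³/s, C = (2.291·175.3 + 0.03100·1200)/2.322 = 189.0 µg/L.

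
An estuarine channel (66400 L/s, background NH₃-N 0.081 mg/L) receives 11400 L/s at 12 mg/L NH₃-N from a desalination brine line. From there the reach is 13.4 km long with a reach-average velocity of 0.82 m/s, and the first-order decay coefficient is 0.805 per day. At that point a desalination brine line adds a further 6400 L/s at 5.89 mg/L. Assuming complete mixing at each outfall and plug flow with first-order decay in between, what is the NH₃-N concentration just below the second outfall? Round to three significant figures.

After mixing, C = (66400·0.08100 + 11400·12.00) / 77800 = 142200/77800 = 1.827 mg/L; combined flow 77800 L/s.
Travel time t = 13.4·1000 / 0.82 = 16340 s = 4.539 h.
First-order decay: C = 1.827·exp(−k·t) = 1.827·0.8588 = 1.569 mg/L.
At the second outfall, C = (77800·1.569 + 6400·5.890) / (77800 + 6400) = 1.898 mg/L.

1.90 mg/L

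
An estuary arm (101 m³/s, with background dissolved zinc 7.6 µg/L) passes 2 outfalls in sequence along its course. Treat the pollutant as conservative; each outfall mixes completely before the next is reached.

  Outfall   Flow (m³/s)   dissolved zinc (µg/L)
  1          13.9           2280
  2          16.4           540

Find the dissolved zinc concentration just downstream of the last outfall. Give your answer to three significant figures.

315 µg/L

Below outfall 1: Q → 114.9 m³/s, C = (101.0·7.600 + 13.90·2280)/114.9 = 282.5 µg/L.
Below outfall 2: Q → 131.3 m³/s, C = (114.9·282.5 + 16.40·540.0)/131.3 = 314.7 µg/L.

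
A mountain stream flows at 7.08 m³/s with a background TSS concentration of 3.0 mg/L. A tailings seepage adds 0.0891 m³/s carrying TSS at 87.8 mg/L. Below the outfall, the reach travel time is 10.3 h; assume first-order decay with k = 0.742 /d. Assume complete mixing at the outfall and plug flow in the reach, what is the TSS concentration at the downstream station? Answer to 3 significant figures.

2.95 mg/L

Conservation of mass: C = (7.080·3.000 + 0.08910·87.80) / 7.169 = 29.06/7.169 = 4.054 mg/L.
After decay, C = 4.054 × e^(−kt) = 4.054 × 0.7273 = 2.948 mg/L.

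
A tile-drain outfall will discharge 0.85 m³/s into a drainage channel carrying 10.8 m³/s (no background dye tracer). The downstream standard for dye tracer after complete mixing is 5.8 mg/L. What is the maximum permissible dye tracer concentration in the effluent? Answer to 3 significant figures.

79.5 mg/L

At the limit, (Qr·Cr + Qe·Cₑ)/(Qr + Qe) = 5.8:
Cₑ = (11.65·5.8 − 10.80·0) / 0.8500 = 79.49 mg/L.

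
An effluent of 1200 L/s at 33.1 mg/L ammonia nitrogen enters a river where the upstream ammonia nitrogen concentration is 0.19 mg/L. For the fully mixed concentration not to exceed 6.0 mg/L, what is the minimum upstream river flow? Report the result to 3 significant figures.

5600 L/s

Set C_mix = 6.0: (Q·0.1900 + 1200·33.10) / (Q + 1200) = 6.0
→ Q = 1200·(33.10 − 6.0)/(6.0 − 0.1900) = 5597 L/s.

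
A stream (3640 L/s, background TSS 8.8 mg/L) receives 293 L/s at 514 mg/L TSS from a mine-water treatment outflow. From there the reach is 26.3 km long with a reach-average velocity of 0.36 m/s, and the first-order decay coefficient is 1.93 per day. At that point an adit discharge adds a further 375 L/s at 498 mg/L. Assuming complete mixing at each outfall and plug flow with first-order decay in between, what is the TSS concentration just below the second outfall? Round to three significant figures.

51.6 mg/L

After mixing, C = (3640·8.800 + 293.0·514.0) / 3933 = 182600/3933 = 46.44 mg/L; combined flow 3933 L/s.
Travel time t = 26.3·1000 / 0.36 = 73060 s = 20.29 h.
After decay, C = 46.44 × e^(−kt) = 46.44 × 0.1956 = 9.081 mg/L.
At the second outfall, C = (3933·9.081 + 375.0·498.0) / (3933 + 375.0) = 51.64 mg/L.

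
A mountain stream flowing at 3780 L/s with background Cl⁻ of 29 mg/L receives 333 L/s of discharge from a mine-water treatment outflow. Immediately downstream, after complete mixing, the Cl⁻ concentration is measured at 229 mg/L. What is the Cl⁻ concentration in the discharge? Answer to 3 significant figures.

Mass balance: 3780·29.00 + 333.0·Cₑ = 4113·229.0
→ Cₑ = (4113·229.0 − 3780·29.00) / 333.0 = 2499 mg/L.

2500 mg/L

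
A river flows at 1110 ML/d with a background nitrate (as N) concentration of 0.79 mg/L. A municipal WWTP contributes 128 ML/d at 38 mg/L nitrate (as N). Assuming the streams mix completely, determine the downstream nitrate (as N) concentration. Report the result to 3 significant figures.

4.64 mg/L

Conservation of mass: C = (1110·0.7900 + 128.0·38.00) / 1238 = 5741/1238 = 4.637 mg/L.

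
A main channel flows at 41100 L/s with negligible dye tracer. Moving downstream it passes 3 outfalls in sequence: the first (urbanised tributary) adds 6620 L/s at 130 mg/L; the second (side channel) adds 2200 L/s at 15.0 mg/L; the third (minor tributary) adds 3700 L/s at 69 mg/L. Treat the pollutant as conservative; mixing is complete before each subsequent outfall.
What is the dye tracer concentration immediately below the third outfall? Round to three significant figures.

After outfall 1: Q = 41100 + 6620 = 47720 L/s; C = (41100·0 + 6620·130.0)/47720 = 18.03 mg/L.
After outfall 2: Q = 47720 + 2200 = 49920 L/s; C = (47720·18.03 + 2200·15.00)/49920 = 17.90 mg/L.
After outfall 3: Q = 49920 + 3700 = 53620 L/s; C = (49920·17.90 + 3700·69.00)/53620 = 21.43 mg/L.

21.4 mg/L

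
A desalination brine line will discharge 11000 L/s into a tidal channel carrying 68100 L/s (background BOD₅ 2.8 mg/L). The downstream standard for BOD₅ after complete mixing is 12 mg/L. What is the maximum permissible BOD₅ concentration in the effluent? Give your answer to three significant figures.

At the limit, (Qr·Cr + Qe·Cₑ)/(Qr + Qe) = 12:
Cₑ = (79100·12 − 68100·2.800) / 11000 = 68.96 mg/L.

69.0 mg/L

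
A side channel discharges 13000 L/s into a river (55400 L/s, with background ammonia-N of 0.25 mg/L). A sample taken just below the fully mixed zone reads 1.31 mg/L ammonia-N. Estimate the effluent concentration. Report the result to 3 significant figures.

Mass balance: 55400·0.2500 + 13000·Cₑ = 68400·1.310
→ Cₑ = (68400·1.310 − 55400·0.2500) / 13000 = 5.827 mg/L.

5.83 mg/L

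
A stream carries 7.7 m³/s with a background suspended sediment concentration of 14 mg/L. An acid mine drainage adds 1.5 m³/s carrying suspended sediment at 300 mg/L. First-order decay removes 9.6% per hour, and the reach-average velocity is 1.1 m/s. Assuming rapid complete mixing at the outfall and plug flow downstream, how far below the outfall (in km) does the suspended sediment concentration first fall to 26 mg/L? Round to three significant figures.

After mixing, C = (7.700·14.00 + 1.500·300.0) / 9.200 = 557.8/9.200 = 60.63 mg/L.
9.6%/h lost → k = −ln(1 − 0.096) = 0.1009 h⁻¹.
Set 60.63·exp(−k·t) = 26 → t = ln(60.63/26)/k = 30200 s = 8.389 h.
Distance = v·t = 1.1·30200 = 33220 m = 33.22 km.

33.2 km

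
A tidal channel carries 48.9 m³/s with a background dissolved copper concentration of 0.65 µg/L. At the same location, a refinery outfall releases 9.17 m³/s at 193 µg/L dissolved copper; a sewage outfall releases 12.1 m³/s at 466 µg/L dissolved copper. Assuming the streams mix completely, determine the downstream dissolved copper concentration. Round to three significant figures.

106 µg/L

Mixed concentration C = ΣQC/ΣQ = (48.90·0.6500 + 9.170·193.0 + 12.10·466.0) / 70.17 = 7440/70.17 = 106.0 µg/L.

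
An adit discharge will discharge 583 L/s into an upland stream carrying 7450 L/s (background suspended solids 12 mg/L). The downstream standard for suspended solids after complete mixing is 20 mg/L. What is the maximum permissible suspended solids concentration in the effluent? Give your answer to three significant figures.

122 mg/L

At the limit, (Qr·Cr + Qe·Cₑ)/(Qr + Qe) = 20:
Cₑ = (8033·20 − 7450·12.00) / 583.0 = 122.2 mg/L.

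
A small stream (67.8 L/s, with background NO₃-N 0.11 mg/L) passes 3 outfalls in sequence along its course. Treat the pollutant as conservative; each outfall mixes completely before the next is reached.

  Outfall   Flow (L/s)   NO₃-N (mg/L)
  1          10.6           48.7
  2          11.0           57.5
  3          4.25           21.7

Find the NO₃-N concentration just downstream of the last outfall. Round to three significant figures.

13.3 mg/L

Outfall 1: combined Q = 78.40 L/s; C = (67.80·0.1100 + 10.60·48.70)/78.40 = 6.680 mg/L.
Outfall 2: combined Q = 89.40 L/s; C = (78.40·6.680 + 11.00·57.50)/89.40 = 12.93 mg/L.
Outfall 3: combined Q = 93.65 L/s; C = (89.40·12.93 + 4.250·21.70)/93.65 = 13.33 mg/L.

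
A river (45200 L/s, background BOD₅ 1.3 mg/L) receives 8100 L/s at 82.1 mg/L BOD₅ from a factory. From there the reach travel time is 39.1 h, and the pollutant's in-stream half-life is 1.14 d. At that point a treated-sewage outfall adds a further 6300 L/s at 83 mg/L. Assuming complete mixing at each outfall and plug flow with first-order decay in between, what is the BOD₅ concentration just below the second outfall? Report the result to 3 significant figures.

Flow-weighted average: C = (45200·1.300 + 8100·82.10) / 53300 = 723800/53300 = 13.58 mg/L; combined flow 53300 L/s.
Half-life 1.14 d → k = ln 2 / 1.14 = 0.6080 d⁻¹.
Applying C = C₀e^(−kt): 13.58 × 0.3714 = 5.043 mg/L.
At the second outfall, C = (53300·5.043 + 6300·83.00) / (53300 + 6300) = 13.28 mg/L.

13.3 mg/L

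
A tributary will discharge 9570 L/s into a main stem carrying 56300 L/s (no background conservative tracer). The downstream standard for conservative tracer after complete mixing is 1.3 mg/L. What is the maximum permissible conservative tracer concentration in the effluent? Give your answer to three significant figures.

8.95 mg/L

At the limit, (Qr·Cr + Qe·Cₑ)/(Qr + Qe) = 1.3:
Cₑ = (65870·1.3 − 56300·0) / 9570 = 8.948 mg/L.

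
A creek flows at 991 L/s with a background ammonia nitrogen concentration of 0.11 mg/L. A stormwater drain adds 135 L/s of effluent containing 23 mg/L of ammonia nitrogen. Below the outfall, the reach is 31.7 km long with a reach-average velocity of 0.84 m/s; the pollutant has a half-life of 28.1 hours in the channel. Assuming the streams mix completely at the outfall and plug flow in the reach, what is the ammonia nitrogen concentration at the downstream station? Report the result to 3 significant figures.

2.20 mg/L

Mixed concentration C = ΣQC/ΣQ = (991.0·0.1100 + 135.0·23.00) / 1126 = 3214/1126 = 2.854 mg/L.
Travel time t = 31.7·1000 / 0.84 = 37740 s = 10.48 h.
Half-life 28.1 h → k = ln 2 / 28.1 = 0.02467 h⁻¹ = 0.5920 d⁻¹.
First-order decay: C = 2.854·exp(−k·t) = 2.854·0.7721 = 2.204 mg/L.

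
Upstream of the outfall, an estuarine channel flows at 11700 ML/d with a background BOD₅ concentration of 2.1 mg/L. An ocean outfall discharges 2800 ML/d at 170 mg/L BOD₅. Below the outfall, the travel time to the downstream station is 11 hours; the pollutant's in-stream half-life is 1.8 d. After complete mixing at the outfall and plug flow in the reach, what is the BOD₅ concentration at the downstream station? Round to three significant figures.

28.9 mg/L

Mixed concentration C = ΣQC/ΣQ = (11700·2.100 + 2800·170.0) / 14500 = 500600/14500 = 34.52 mg/L.
Half-life 1.8 d → k = ln 2 / 1.8 = 0.3851 d⁻¹.
Applying C = C₀e^(−kt): 34.52 × 0.8382 = 28.94 mg/L.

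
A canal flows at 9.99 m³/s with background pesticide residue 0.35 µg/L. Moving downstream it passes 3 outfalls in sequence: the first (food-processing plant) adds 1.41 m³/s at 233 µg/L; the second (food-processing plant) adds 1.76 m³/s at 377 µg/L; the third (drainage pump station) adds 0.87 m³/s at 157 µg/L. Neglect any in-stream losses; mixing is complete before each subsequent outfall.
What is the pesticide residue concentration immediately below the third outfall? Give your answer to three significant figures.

After outfall 1: Q = 9.990 + 1.410 = 11.40 m³/s; C = (9.990·0.3500 + 1.410·233.0)/11.40 = 29.13 µg/L.
After outfall 2: Q = 11.40 + 1.760 = 13.16 m³/s; C = (11.40·29.13 + 1.760·377.0)/13.16 = 75.65 µg/L.
After outfall 3: Q = 13.16 + 0.8700 = 14.03 m³/s; C = (13.16·75.65 + 0.8700·157.0)/14.03 = 80.69 µg/L.

80.7 µg/L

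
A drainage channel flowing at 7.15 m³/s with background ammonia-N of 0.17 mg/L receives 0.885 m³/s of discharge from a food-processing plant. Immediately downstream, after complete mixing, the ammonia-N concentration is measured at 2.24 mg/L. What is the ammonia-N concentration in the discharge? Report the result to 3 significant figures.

19.0 mg/L

Mass balance: 7.150·0.1700 + 0.8850·Cₑ = 8.035·2.240
→ Cₑ = (8.035·2.240 − 7.150·0.1700) / 0.8850 = 18.96 mg/L.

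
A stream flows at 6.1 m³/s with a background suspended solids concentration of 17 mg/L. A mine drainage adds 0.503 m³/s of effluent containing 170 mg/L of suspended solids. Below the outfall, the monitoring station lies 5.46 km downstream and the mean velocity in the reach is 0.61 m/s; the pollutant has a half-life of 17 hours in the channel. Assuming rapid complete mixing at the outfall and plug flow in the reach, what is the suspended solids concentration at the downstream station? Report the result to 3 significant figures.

Flow-weighted average: C = (6.100·17.00 + 0.5030·170.0) / 6.603 = 189.2/6.603 = 28.66 mg/L.
Travel time t = 5.46·1000 / 0.61 = 8951 s = 2.486 h.
Half-life 17 h → k = ln 2 / 17 = 0.04077 h⁻¹ = 0.9786 d⁻¹.
First-order decay: C = 28.66·exp(−k·t) = 28.66·0.9036 = 25.89 mg/L.

25.9 mg/L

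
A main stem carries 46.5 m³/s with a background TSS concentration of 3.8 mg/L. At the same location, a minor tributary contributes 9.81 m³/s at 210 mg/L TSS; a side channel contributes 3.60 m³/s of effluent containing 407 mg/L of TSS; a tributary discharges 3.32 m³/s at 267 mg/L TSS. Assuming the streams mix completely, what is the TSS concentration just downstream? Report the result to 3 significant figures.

After mixing, C = (46.50·3.800 + 9.810·210.0 + 3.600·407.0 + 3.320·267.0) / 63.23 = 4588/63.23 = 72.57 mg/L.

72.6 mg/L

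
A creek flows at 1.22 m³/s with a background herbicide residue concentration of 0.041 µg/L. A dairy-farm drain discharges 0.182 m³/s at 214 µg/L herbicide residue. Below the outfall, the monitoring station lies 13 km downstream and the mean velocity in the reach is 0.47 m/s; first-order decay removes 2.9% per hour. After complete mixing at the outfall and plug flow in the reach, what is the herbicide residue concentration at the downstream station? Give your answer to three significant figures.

22.2 µg/L

Conservation of mass: C = (1.220·0.04100 + 0.1820·214.0) / 1.402 = 39.00/1.402 = 27.82 µg/L.
Travel time t = 13·1000 / 0.47 = 27660 s = 7.683 h.
2.9%/h lost → k = −ln(1 − 0.029) = 0.02943 h⁻¹.
Decay over the reach: 27.82·exp(−kt) = 27.82·0.7976 = 22.19 µg/L.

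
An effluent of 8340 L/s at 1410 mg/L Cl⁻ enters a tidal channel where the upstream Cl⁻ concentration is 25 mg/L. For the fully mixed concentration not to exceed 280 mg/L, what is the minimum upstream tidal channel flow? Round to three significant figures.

37000 L/s

Set C_mix = 280: (Q·25.00 + 8340·1410) / (Q + 8340) = 280
→ Q = 8340·(1410 − 280)/(280 − 25.00) = 36960 L/s.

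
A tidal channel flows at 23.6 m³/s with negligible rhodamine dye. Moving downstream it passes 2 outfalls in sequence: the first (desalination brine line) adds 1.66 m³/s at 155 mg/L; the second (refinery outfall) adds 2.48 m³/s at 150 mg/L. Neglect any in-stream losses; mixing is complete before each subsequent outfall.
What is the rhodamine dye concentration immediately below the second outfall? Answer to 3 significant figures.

Outfall 1: combined Q = 25.26 m³/s; C = (23.60·0 + 1.660·155.0)/25.26 = 10.19 mg/L.
Outfall 2: combined Q = 27.74 m³/s; C = (25.26·10.19 + 2.480·150.0)/27.74 = 22.69 mg/L.

22.7 mg/L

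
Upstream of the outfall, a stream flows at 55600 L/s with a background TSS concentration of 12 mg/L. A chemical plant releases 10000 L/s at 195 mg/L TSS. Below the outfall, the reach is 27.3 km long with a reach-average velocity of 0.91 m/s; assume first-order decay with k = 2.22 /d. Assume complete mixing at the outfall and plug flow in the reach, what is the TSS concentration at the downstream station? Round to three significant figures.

After mixing, C = (55600·12.00 + 10000·195.0) / 65600 = 2617000/65600 = 39.90 mg/L.
Travel time t = 27.3·1000 / 0.91 = 30000 s = 8.333 h.
First-order decay: C = 39.90·exp(−k·t) = 39.90·0.4626 = 18.46 mg/L.

18.5 mg/L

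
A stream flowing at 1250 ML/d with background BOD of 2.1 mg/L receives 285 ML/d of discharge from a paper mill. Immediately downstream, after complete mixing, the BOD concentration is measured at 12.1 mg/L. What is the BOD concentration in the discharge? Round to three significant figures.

Mass balance: 1250·2.100 + 285.0·Cₑ = 1535·12.10
→ Cₑ = (1535·12.10 − 1250·2.100) / 285.0 = 55.96 mg/L.

56.0 mg/L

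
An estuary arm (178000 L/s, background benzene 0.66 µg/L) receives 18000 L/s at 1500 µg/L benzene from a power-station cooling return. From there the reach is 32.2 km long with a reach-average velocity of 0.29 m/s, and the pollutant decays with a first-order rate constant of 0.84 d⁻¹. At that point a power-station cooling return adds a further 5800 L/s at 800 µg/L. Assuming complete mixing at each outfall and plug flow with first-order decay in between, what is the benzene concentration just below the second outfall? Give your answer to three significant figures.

68.6 µg/L

Flow-weighted average: C = (178000·0.6600 + 18000·1500) / 196000 = 27120000/196000 = 138.4 µg/L; combined flow 196000 L/s.
Travel time t = 32.2·1000 / 0.29 = 111000 s = 30.84 h.
First-order decay: C = 138.4·exp(−k·t) = 138.4·0.3398 = 47.01 µg/L.
Second outfall: C = (196000·47.01 + 5800·800.0)/201800 = 68.65 µg/L.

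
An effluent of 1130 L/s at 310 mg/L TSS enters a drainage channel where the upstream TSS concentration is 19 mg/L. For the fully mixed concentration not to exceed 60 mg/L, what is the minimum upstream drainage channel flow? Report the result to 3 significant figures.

6890 L/s

Set C_mix = 60: (Q·19.00 + 1130·310.0) / (Q + 1130) = 60
→ Q = 1130·(310.0 − 60)/(60 − 19.00) = 6890 L/s.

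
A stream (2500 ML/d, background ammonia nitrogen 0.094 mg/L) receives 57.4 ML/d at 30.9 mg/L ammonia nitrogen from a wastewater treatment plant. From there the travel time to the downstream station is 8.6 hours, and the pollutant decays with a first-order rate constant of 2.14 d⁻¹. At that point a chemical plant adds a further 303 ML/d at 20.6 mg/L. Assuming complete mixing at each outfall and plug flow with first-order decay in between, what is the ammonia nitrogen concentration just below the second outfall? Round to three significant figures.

2.51 mg/L

Mass balance: C = (2500·0.09400 + 57.40·30.90) / 2557 = 2009/2557 = 0.7854 mg/L; combined flow 2557 ML/d.
Decay over the reach: 0.7854·exp(−kt) = 0.7854·0.4645 = 0.3648 mg/L.
Second outfall: C = (2557·0.3648 + 303.0·20.60)/2860 = 2.508 mg/L.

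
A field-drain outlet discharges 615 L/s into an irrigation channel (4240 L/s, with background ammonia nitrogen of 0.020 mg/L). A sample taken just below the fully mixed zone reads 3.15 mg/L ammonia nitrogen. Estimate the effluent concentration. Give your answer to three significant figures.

Mass balance: 4240·0.02000 + 615.0·Cₑ = 4855·3.150
→ Cₑ = (4855·3.150 − 4240·0.02000) / 615.0 = 24.73 mg/L.

24.7 mg/L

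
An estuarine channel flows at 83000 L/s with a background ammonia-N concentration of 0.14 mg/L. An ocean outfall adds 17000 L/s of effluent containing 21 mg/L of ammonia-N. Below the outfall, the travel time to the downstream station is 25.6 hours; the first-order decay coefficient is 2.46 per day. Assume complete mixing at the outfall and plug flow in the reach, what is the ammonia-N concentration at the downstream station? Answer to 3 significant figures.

0.267 mg/L

Mixed concentration C = ΣQC/ΣQ = (83000·0.1400 + 17000·21.00) / 100000 = 368600/100000 = 3.686 mg/L.
Applying C = C₀e^(−kt): 3.686 × 0.07251 = 0.2673 mg/L.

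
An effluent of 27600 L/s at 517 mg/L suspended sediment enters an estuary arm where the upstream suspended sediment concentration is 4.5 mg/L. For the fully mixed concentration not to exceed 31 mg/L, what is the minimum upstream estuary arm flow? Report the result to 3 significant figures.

Set C_mix = 31: (Q·4.500 + 27600·517.0) / (Q + 27600) = 31
→ Q = 27600·(517.0 − 31)/(31 − 4.500) = 506200 L/s.

506000 L/s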